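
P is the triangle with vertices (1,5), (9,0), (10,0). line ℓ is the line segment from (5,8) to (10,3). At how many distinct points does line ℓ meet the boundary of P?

0

The segment lies entirely outside P and never meets its boundary.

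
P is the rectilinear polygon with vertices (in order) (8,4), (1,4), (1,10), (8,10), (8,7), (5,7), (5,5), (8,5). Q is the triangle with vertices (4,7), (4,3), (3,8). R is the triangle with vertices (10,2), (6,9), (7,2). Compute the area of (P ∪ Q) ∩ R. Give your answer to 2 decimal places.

2.21

|P ∪ Q| = 36.1.
|(P ∪ Q) ∩ R| = 2.21.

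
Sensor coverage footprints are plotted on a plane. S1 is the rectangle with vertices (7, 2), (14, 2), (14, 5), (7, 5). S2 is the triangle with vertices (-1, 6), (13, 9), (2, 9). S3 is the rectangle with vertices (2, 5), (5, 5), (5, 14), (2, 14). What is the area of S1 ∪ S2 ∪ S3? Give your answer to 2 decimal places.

58.39

By inclusion–exclusion:
Individual areas: |S1| = 21, |S2| = 16.5, |S3| = 27.
|S1∩S2| = 0.
|S1∩S3| = 0 (no overlap).
|S2∩S3| = 6.1071.
|S1∩S2∩S3| = 0.
|S1 ∪ S2 ∪ S3| = 64.5 − 6.1071 + 0 = 58.39.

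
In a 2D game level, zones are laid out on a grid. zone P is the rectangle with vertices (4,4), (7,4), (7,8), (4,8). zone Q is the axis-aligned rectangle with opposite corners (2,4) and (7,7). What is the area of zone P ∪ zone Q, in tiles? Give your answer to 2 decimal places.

By inclusion–exclusion:
Individual areas: |zone P| = 12, |zone Q| = 15.
|zone P∩zone Q|: x∈[4,7], y∈[4,7] → 3·3 = 9.
|zone P ∪ zone Q| = 27 − 9 = 18.00.

18.00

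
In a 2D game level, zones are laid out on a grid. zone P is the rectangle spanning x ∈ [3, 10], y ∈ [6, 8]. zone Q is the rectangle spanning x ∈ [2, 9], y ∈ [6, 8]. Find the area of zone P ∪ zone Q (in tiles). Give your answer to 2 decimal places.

By inclusion–exclusion:
Individual areas: |zone P| = 14, |zone Q| = 14.
|zone P∩zone Q|: x∈[3,9], y∈[6,8] → 6·2 = 12.
|zone P ∪ zone Q| = 28 − 12 = 16.00.

16.00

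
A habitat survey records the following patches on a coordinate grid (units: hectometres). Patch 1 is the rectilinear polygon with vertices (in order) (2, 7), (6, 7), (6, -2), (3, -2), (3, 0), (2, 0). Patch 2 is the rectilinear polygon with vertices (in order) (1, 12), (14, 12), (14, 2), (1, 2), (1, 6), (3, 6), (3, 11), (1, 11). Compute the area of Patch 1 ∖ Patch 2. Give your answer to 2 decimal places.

15.00

|Patch 1| = 34, |Patch 1∩Patch 2| = 19.
|Patch 1 ∖ Patch 2| = |Patch 1| − |Patch 1∩Patch 2| = 34 − 19 = 15.00.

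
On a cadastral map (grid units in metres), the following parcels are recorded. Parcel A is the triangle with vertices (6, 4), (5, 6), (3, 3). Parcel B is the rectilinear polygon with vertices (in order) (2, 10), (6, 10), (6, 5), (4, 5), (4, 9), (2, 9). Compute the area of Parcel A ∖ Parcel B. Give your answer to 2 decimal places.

2.92

|Parcel A| = 3.5, |Parcel A∩Parcel B| = 0.5833.
|Parcel A ∖ Parcel B| = |Parcel A| − |Parcel A∩Parcel B| = 3.5 − 0.5833 = 2.92.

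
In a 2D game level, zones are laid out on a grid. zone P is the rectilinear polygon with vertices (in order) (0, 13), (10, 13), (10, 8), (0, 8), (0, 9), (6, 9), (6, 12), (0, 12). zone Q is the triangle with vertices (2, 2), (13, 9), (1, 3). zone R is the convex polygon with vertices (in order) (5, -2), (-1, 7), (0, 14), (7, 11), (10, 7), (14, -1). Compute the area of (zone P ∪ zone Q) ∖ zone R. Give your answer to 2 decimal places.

17.15

|zone P ∪ zone Q| = 41.
|(zone P ∪ zone Q) ∩ zone R| = 23.8511.
|(zone P ∪ zone Q) ∖ zone R| = 41 − 23.8511 = 17.15.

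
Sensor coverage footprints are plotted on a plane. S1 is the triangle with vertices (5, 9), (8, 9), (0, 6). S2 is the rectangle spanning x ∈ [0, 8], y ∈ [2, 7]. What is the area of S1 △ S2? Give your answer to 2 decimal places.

|S1| = 4.5, |S2| = 40, |S1∩S2| = 0.5.
|S1 △ S2| = |S1| + |S2| − 2·|S1∩S2| = 4.5 + 40 − 1 = 43.50.

43.50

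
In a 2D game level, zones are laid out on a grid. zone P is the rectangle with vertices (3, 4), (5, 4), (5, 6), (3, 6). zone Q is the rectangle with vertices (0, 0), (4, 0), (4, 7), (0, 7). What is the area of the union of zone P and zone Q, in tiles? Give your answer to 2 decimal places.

By inclusion–exclusion:
Individual areas: |zone P| = 4, |zone Q| = 28.
|zone P∩zone Q|: x∈[3,4], y∈[4,6] → 1·2 = 2.
|zone P ∪ zone Q| = 32 − 2 = 30.00.

30.00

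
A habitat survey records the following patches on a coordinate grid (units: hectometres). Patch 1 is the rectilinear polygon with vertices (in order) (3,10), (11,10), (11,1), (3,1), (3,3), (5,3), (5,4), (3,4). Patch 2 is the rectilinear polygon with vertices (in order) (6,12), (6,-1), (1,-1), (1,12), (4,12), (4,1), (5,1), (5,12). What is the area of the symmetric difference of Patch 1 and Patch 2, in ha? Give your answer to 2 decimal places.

90.00

|Patch 1| = 70, |Patch 2| = 54, |Patch 1∩Patch 2| = 17.
|Patch 1 △ Patch 2| = |Patch 1| + |Patch 2| − 2·|Patch 1∩Patch 2| = 70 + 54 − 34 = 90.00.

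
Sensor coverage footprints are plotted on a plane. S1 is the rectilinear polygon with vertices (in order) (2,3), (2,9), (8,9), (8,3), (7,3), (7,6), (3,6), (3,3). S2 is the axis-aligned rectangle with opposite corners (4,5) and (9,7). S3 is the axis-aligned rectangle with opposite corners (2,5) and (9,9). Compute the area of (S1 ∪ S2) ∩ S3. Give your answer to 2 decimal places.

|S1 ∪ S2| = 29.
|(S1 ∪ S2) ∩ S3| = 25.00.

25.00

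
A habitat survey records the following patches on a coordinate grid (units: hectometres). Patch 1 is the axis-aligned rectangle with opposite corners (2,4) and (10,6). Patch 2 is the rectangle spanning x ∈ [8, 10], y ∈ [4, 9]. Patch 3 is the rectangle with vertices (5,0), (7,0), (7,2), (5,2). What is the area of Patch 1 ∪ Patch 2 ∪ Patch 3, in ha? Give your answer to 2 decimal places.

26.00

By inclusion–exclusion:
Individual areas: |Patch 1| = 16, |Patch 2| = 10, |Patch 3| = 4.
|Patch 1∩Patch 2|: x∈[8,10], y∈[4,6] → 2·2 = 4.
|Patch 1∩Patch 3| = 0 (no overlap).
|Patch 2∩Patch 3| = 0 (no overlap).
|Patch 1∩Patch 2∩Patch 3| = 0.
|Patch 1 ∪ Patch 2 ∪ Patch 3| = 30 − 4 + 0 = 26.00.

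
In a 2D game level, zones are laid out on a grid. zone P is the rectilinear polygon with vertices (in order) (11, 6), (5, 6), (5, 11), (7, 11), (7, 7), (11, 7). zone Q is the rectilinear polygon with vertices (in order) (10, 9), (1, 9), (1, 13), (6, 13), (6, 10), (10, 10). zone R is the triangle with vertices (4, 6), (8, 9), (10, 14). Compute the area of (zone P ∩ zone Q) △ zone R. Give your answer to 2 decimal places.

9.25

|zone P ∩ zone Q| = 3.
|(zone P ∩ zone Q) ∩ zone R| = 0.375.
|(zone P ∩ zone Q) △ zone R| = 3 + 7 − 0.75 = 9.25.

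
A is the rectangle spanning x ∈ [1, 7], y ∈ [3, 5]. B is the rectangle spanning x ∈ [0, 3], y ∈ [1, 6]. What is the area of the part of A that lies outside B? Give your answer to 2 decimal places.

|A∩B|: x∈[1,3], y∈[3,5] → 2·2 = 4.
|A| = 12.
|A ∖ B| = |A| − |A∩B| = 12 − 4 = 8.00.

8.00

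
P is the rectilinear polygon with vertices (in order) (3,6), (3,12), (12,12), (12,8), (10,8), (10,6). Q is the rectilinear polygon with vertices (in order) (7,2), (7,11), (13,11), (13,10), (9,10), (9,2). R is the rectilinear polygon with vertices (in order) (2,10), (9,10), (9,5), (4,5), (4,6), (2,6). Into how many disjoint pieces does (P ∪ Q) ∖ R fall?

(P ∪ Q) ∖ R splits into 2 disjoint pieces (area 27, area 6).

2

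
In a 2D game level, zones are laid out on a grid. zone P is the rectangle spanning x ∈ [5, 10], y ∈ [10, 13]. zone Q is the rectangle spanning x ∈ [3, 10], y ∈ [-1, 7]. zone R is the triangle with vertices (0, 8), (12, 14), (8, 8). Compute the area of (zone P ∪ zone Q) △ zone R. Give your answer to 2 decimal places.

|zone P ∪ zone Q| = 71.
|(zone P ∪ zone Q) ∩ zone R| = 8.4167.
|(zone P ∪ zone Q) △ zone R| = 71 + 24 − 16.8333 = 78.17.

78.17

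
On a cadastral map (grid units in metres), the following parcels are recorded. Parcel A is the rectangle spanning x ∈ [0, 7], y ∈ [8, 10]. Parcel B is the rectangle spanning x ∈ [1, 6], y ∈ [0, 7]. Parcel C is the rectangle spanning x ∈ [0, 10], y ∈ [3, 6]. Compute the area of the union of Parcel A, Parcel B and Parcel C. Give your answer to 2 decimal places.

64.00

By inclusion–exclusion:
Individual areas: |Parcel A| = 14, |Parcel B| = 35, |Parcel C| = 30.
|Parcel A∩Parcel B| = 0 (no overlap).
|Parcel A∩Parcel C| = 0 (no overlap).
|Parcel B∩Parcel C|: x∈[1,6], y∈[3,6] → 5·3 = 15.
|Parcel A∩Parcel B∩Parcel C| = 0.
|Parcel A ∪ Parcel B ∪ Parcel C| = 79 − 15 + 0 = 64.00.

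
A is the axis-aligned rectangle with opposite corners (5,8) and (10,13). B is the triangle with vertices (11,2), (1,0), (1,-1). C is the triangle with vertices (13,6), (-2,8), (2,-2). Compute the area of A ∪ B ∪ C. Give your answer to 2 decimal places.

97.79

By inclusion–exclusion:
Individual areas: |A| = 25, |B| = 5, |C| = 71.
|A∩B| = 0.
|A∩C| = 0.
|B∩C| = 3.2065.
|A∩B∩C| = 0.
|A ∪ B ∪ C| = 101 − 3.2065 + 0 = 97.79.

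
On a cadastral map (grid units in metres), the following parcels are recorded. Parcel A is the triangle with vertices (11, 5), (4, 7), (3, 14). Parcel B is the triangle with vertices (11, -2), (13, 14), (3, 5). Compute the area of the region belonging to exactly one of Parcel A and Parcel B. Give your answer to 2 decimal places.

|Parcel A| = 23.5, |Parcel B| = 71, |Parcel A∩Parcel B| = 9.0602.
|Parcel A △ Parcel B| = |Parcel A| + |Parcel B| − 2·|Parcel A∩Parcel B| = 23.5 + 71 − 18.1205 = 76.38.

76.38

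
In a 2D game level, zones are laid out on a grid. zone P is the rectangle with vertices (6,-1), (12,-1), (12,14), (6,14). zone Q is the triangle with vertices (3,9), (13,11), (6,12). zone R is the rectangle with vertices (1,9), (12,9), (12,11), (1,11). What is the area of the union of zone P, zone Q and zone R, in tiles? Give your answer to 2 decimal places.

By inclusion–exclusion:
Individual areas: |zone P| = 90, |zone Q| = 12, |zone R| = 22.
|zone P∩zone Q| = 8.2286.
|zone P∩zone R|: x∈[6,12], y∈[9,11] → 6·2 = 12.
|zone Q∩zone R| = 7.9.
|zone P∩zone Q∩zone R| = 4.8.
|zone P ∪ zone Q ∪ zone R| = 124 − 28.1286 + 4.8 = 100.67.

100.67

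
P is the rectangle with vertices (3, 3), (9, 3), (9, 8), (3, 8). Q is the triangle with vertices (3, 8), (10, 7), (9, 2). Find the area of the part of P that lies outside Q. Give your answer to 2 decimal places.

15.07

|P| = 30, |P∩Q| = 14.9286.
|P ∖ Q| = |P| − |P∩Q| = 30 − 14.9286 = 15.07.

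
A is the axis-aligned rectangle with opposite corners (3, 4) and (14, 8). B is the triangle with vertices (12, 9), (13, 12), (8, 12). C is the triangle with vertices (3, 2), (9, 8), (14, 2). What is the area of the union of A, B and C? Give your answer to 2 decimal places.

By inclusion–exclusion:
Individual areas: |A| = 44, |B| = 7.5, |C| = 33.
|A∩B| = 0.
|A∩C| = 14.6667.
|B∩C| = 0.
|A∩B∩C| = 0.
|A ∪ B ∪ C| = 84.5 − 14.6667 + 0 = 69.83.

69.83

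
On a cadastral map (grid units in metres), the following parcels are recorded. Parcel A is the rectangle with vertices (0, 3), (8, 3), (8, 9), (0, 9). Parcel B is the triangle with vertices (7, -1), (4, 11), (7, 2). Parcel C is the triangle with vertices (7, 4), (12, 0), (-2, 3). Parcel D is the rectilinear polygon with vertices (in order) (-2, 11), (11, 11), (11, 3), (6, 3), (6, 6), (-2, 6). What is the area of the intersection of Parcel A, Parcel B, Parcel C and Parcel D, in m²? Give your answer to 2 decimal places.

The intersection is the polygon with vertices (6,3), (6,3.889), (6.357,3.929), (6.667,3).
By the shoelace formula its area is 0.47.

0.47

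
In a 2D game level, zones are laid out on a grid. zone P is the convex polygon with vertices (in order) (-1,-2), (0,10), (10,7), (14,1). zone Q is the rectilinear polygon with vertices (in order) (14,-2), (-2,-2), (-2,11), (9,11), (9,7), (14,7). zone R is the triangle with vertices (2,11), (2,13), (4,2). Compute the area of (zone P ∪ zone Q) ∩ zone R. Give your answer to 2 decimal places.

1.64

The region (zone P ∪ zone Q) ∩ zone R is the polygon with vertices (2.364,11), (4,2), (2,11).
By the shoelace formula its area is 1.64.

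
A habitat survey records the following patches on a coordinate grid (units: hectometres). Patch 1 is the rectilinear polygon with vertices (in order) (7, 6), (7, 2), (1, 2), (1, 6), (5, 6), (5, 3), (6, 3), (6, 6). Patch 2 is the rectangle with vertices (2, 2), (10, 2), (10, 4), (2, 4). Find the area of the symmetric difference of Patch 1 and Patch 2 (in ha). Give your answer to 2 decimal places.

|Patch 1| = 21, |Patch 2| = 16, |Patch 1∩Patch 2| = 9.
|Patch 1 △ Patch 2| = |Patch 1| + |Patch 2| − 2·|Patch 1∩Patch 2| = 21 + 16 − 18 = 19.00.

19.00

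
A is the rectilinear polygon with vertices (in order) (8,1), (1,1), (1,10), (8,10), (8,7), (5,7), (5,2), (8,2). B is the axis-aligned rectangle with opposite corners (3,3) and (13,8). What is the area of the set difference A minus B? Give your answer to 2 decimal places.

|A| = 48, |A∩B| = 13.
|A ∖ B| = |A| − |A∩B| = 48 − 13 = 35.00.

35.00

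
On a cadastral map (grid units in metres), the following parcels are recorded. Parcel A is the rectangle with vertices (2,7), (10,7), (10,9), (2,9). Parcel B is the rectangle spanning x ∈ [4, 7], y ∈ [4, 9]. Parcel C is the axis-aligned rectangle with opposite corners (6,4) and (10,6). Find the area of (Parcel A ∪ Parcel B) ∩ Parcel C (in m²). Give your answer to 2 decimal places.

The region (Parcel A ∪ Parcel B) ∩ Parcel C is the polygon with vertices (7,4), (6,4), (6,6), (7,6).
By the shoelace formula its area is 2.00.

2.00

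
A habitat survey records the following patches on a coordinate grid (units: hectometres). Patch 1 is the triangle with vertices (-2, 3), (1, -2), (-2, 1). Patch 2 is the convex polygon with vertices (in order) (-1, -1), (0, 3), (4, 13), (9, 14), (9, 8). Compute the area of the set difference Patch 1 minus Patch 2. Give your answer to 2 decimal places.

|Patch 1| = 3, |Patch 1∩Patch 2| = 0.4171.
|Patch 1 ∖ Patch 2| = |Patch 1| − |Patch 1∩Patch 2| = 3 − 0.4171 = 2.58.

2.58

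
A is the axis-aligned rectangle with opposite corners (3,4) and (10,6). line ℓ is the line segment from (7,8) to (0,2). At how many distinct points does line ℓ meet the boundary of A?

The segment meets the boundary at (3,4.571), (4.667,6).

2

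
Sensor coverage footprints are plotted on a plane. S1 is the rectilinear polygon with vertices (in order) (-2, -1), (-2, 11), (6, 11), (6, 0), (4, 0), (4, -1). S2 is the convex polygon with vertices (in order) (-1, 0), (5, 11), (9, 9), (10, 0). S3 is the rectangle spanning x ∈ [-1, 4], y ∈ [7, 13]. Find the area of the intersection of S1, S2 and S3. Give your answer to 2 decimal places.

1.28

The intersection is the polygon with vertices (4,9.167), (4,7), (2.818,7).
By the shoelace formula its area is 1.28.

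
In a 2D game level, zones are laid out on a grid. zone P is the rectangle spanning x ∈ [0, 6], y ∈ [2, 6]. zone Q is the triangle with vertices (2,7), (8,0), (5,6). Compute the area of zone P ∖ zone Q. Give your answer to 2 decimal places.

|zone P| = 24, |zone P∩zone Q| = 4.7619.
|zone P ∖ zone Q| = |zone P| − |zone P∩zone Q| = 24 − 4.7619 = 19.24.

19.24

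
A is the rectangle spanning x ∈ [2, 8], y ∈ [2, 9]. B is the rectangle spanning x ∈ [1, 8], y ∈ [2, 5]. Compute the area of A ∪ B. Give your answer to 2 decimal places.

45.00

By inclusion–exclusion:
Individual areas: |A| = 42, |B| = 21.
|A∩B|: x∈[2,8], y∈[2,5] → 6·3 = 18.
|A ∪ B| = 63 − 18 = 45.00.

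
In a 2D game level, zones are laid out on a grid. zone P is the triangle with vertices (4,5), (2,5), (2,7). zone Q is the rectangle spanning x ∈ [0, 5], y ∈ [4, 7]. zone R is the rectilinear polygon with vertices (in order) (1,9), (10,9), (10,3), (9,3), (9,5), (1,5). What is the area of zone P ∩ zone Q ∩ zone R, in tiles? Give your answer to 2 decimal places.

2.00

The intersection is the polygon with vertices (2,7), (4,5), (2,5).
By the shoelace formula its area is 2.00.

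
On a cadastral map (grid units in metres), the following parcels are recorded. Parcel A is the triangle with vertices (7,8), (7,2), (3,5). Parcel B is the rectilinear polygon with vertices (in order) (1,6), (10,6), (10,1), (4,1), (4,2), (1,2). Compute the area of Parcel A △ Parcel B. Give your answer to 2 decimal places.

35.33

|Parcel A| = 12, |Parcel B| = 42, |Parcel A∩Parcel B| = 9.3333.
|Parcel A △ Parcel B| = |Parcel A| + |Parcel B| − 2·|Parcel A∩Parcel B| = 12 + 42 − 18.6667 = 35.33.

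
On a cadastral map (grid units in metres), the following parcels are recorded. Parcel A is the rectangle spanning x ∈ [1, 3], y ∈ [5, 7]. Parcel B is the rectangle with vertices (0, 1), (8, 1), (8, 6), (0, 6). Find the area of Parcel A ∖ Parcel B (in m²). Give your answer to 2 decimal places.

2.00

|Parcel A∩Parcel B|: x∈[1,3], y∈[5,6] → 2·1 = 2.
|Parcel A| = 4.
|Parcel A ∖ Parcel B| = |Parcel A| − |Parcel A∩Parcel B| = 4 − 2 = 2.00.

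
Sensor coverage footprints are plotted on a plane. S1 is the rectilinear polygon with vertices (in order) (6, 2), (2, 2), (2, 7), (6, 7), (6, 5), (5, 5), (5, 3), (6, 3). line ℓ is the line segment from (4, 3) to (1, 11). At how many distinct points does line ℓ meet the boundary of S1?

The segment meets the boundary at (2.5,7).

1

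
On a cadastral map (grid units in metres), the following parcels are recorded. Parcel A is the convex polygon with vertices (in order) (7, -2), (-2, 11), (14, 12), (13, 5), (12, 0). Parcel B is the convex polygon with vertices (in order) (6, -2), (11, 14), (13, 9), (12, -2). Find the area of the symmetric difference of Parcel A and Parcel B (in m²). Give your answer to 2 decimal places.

|Parcel A| = 137.5, |Parcel B| = 61.5, |Parcel A∩Parcel B| = 53.9728.
|Parcel A △ Parcel B| = |Parcel A| + |Parcel B| − 2·|Parcel A∩Parcel B| = 137.5 + 61.5 − 107.9456 = 91.05.

91.05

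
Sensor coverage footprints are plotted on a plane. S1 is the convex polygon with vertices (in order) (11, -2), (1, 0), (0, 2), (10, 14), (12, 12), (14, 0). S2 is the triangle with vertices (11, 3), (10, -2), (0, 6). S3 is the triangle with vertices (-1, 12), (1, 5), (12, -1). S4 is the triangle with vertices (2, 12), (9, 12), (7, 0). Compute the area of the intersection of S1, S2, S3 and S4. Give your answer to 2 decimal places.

4.04

The intersection is the polygon with vertices (6.875,4.125), (7.571,3.429), (7.264,1.583), (6.069,2.235), (5.077,4.615).
By the shoelace formula its area is 4.04.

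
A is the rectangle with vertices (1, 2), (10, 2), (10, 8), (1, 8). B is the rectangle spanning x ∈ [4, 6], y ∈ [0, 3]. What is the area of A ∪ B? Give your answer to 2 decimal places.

58.00

By inclusion–exclusion:
Individual areas: |A| = 54, |B| = 6.
|A∩B|: x∈[4,6], y∈[2,3] → 2·1 = 2.
|A ∪ B| = 60 − 2 = 58.00.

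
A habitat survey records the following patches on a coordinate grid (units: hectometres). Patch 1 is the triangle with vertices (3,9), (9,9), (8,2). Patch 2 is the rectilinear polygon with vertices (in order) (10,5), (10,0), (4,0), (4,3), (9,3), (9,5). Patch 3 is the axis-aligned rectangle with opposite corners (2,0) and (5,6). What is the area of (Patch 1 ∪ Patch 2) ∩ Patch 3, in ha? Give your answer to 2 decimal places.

The region (Patch 1 ∪ Patch 2) ∩ Patch 3 is the polygon with vertices (4,0), (4,3), (5,3), (5,0).
By the shoelace formula its area is 3.00.

3.00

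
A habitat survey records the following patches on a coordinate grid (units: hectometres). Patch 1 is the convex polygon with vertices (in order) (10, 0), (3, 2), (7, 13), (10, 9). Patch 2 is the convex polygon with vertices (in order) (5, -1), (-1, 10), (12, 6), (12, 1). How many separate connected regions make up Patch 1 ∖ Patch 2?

3

Patch 1 ∖ Patch 2 splits into 3 disjoint pieces (area 0.1607, area 0.0951, area 16.6468).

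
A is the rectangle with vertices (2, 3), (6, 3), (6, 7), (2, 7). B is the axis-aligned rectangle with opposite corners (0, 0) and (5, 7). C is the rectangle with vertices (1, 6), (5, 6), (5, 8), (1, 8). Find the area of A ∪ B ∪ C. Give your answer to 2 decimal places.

43.00

By inclusion–exclusion:
Individual areas: |A| = 16, |B| = 35, |C| = 8.
|A∩B|: x∈[2,5], y∈[3,7] → 3·4 = 12.
|A∩C|: x∈[2,5], y∈[6,7] → 3·1 = 3.
|B∩C|: x∈[1,5], y∈[6,7] → 4·1 = 4.
|A∩B∩C| = 3.
|A ∪ B ∪ C| = 59 − 19 + 3 = 43.00.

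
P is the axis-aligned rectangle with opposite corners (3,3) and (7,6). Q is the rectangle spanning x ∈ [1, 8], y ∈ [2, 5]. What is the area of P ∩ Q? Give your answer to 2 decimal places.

8.00

|P∩Q|: x∈[3,7], y∈[3,5] → 4·2 = 8.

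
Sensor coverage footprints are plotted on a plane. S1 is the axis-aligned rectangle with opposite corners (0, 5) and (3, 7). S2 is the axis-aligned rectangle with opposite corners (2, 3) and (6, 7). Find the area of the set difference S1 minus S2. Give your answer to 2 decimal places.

|S1∩S2|: x∈[2,3], y∈[5,7] → 1·2 = 2.
|S1| = 6.
|S1 ∖ S2| = |S1| − |S1∩S2| = 6 − 2 = 4.00.

4.00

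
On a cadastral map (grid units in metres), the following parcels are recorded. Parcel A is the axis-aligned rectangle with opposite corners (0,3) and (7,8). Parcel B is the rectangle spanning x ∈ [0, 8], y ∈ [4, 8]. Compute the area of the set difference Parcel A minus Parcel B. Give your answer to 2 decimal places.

7.00

|Parcel A∩Parcel B|: x∈[0,7], y∈[4,8] → 7·4 = 28.
|Parcel A| = 35.
|Parcel A ∖ Parcel B| = |Parcel A| − |Parcel A∩Parcel B| = 35 − 28 = 7.00.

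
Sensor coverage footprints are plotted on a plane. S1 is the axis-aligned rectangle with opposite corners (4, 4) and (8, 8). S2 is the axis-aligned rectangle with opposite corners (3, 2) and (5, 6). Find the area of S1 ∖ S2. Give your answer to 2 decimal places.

14.00

|S1∩S2|: x∈[4,5], y∈[4,6] → 1·2 = 2.
|S1| = 16.
|S1 ∖ S2| = |S1| − |S1∩S2| = 16 − 2 = 14.00.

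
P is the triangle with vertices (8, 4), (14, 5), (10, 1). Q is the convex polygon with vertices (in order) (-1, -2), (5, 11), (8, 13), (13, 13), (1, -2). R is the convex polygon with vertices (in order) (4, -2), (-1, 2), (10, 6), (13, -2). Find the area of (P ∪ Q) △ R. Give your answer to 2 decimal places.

107.92

|P ∪ Q| = 76.
|(P ∪ Q) ∩ R| = 18.0403.
|(P ∪ Q) △ R| = 76 + 68 − 36.0807 = 107.92.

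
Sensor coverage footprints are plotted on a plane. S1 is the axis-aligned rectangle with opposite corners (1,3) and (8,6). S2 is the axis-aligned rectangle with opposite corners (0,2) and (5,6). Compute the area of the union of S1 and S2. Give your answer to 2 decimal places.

29.00

By inclusion–exclusion:
Individual areas: |S1| = 21, |S2| = 20.
|S1∩S2|: x∈[1,5], y∈[3,6] → 4·3 = 12.
|S1 ∪ S2| = 41 − 12 = 29.00.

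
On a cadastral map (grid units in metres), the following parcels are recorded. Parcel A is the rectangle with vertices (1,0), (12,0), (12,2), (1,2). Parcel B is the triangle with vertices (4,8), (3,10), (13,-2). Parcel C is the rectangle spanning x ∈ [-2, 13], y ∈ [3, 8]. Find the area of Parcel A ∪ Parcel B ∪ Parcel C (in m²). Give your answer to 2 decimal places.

By inclusion–exclusion:
Individual areas: |Parcel A| = 22, |Parcel B| = 4, |Parcel C| = 75.
|Parcel A∩Parcel B| = 0.4.
|Parcel A∩Parcel C| = 0 (no overlap).
|Parcel B∩Parcel C| = 2.5.
|Parcel A∩Parcel B∩Parcel C| = 0.
|Parcel A ∪ Parcel B ∪ Parcel C| = 101 − 2.9 + 0 = 98.10.

98.10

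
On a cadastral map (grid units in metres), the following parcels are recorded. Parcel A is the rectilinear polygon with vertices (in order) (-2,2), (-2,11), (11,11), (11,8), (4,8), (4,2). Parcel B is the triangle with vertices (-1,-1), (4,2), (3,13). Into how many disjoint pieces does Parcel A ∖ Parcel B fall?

2

Parcel A ∖ Parcel B splits into 2 disjoint pieces (area 28.2857, area 24.6818).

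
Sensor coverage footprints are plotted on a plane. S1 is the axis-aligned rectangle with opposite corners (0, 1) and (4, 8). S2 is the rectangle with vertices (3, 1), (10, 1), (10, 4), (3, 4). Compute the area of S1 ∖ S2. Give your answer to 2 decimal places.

25.00

|S1∩S2|: x∈[3,4], y∈[1,4] → 1·3 = 3.
|S1| = 28.
|S1 ∖ S2| = |S1| − |S1∩S2| = 28 − 3 = 25.00.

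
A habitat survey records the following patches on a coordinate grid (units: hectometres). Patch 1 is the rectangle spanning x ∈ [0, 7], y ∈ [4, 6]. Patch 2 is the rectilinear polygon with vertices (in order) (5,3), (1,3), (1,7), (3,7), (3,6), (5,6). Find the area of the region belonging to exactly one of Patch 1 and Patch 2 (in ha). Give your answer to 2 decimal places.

12.00

|Patch 1| = 14, |Patch 2| = 14, |Patch 1∩Patch 2| = 8.
|Patch 1 △ Patch 2| = |Patch 1| + |Patch 2| − 2·|Patch 1∩Patch 2| = 14 + 14 − 16 = 12.00.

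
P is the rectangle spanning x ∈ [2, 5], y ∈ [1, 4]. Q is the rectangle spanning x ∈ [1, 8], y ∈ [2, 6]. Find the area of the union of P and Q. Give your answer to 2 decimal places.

31.00

By inclusion–exclusion:
Individual areas: |P| = 9, |Q| = 28.
|P∩Q|: x∈[2,5], y∈[2,4] → 3·2 = 6.
|P ∪ Q| = 37 − 6 = 31.00.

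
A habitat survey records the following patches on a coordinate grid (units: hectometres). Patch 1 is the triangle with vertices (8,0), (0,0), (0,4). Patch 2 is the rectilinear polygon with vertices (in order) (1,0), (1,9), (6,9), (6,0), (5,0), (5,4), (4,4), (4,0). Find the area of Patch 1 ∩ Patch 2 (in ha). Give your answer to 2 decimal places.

9.50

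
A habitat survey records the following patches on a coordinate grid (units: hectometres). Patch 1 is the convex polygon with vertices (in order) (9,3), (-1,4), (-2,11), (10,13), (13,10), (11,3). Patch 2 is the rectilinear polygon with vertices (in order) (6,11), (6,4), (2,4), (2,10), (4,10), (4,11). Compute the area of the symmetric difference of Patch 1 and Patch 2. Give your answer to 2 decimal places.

|Patch 1| = 117, |Patch 2| = 26, |Patch 1∩Patch 2| = 26.
|Patch 1 △ Patch 2| = |Patch 1| + |Patch 2| − 2·|Patch 1∩Patch 2| = 117 + 26 − 52 = 91.00.

91.00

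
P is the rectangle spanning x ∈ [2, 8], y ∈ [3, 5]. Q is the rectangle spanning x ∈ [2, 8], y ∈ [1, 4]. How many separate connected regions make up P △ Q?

2

P △ Q splits into 2 disjoint pieces (area 6, area 12).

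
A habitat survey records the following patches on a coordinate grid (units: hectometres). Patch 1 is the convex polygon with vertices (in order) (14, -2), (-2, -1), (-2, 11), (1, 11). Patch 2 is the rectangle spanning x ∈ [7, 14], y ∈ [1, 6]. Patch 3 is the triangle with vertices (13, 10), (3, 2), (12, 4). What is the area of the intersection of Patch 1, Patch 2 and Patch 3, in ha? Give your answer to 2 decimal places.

1.82

The intersection is the polygon with vertices (7,5), (8.727,3.273), (7,2.889).
By the shoelace formula its area is 1.82.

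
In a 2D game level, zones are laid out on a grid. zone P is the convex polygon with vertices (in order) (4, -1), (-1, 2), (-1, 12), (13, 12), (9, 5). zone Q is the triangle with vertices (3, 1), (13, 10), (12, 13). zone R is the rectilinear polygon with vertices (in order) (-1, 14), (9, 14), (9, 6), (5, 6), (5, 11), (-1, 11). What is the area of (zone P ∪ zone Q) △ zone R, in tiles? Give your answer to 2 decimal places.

113.97

|zone P ∪ zone Q| = 123.9736.
|(zone P ∪ zone Q) ∩ zone R| = 30.
|(zone P ∪ zone Q) △ zone R| = 123.9736 + 50 − 60 = 113.97.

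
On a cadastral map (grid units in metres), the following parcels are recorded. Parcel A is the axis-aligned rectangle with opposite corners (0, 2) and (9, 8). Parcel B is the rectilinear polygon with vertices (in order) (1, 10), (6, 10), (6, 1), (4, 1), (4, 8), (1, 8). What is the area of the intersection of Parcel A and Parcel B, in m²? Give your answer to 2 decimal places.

12.00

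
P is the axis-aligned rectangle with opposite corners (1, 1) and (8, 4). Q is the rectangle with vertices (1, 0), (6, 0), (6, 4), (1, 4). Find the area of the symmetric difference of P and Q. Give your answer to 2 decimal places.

|P∩Q|: x∈[1,6], y∈[1,4] → 5·3 = 15.
|P △ Q| = |P| + |Q| − 2·|P∩Q| = 21 + 20 − 30 = 11.00.

11.00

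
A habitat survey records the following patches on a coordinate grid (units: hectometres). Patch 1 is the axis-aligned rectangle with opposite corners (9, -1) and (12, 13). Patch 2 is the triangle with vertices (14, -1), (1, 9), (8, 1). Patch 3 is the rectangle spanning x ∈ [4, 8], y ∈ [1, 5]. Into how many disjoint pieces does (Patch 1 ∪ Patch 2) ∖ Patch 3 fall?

(Patch 1 ∪ Patch 2) ∖ Patch 3 splits into 2 disjoint pieces (area 45.2692, area 3.4).

2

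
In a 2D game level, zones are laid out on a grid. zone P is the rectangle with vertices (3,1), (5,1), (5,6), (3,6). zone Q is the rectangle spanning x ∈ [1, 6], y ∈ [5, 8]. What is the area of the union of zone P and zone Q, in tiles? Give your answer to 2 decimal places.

23.00

By inclusion–exclusion:
Individual areas: |zone P| = 10, |zone Q| = 15.
|zone P∩zone Q|: x∈[3,5], y∈[5,6] → 2·1 = 2.
|zone P ∪ zone Q| = 25 − 2 = 23.00.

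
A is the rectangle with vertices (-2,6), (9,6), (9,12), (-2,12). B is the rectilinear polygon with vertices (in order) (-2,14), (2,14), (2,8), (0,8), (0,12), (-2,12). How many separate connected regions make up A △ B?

A △ B is a single connected region.

1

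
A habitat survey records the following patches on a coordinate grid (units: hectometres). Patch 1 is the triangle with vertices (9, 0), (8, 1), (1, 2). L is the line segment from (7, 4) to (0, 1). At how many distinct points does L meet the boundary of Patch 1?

The segment meets the boundary at (2,1.857), (1.842,1.789).

2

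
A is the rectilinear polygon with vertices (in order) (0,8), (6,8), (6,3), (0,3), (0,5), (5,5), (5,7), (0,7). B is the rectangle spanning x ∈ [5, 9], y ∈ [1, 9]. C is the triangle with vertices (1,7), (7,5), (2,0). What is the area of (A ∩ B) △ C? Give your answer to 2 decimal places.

21.00

|A ∩ B| = 5.
|(A ∩ B) ∩ C| = 2.
|(A ∩ B) △ C| = 5 + 20 − 4 = 21.00.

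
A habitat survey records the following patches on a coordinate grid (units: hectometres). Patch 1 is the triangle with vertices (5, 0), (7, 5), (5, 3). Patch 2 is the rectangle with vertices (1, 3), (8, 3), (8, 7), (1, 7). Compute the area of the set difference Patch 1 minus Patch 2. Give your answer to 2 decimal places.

|Patch 1| = 3, |Patch 1∩Patch 2| = 1.2.
|Patch 1 ∖ Patch 2| = |Patch 1| − |Patch 1∩Patch 2| = 3 − 1.2 = 1.80.

1.80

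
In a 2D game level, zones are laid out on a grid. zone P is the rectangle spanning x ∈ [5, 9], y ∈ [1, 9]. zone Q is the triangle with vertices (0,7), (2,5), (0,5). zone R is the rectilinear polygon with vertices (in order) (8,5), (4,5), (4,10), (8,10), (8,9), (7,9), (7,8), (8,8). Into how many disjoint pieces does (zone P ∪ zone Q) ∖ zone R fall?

(zone P ∪ zone Q) ∖ zone R splits into 2 disjoint pieces (area 21, area 2).

2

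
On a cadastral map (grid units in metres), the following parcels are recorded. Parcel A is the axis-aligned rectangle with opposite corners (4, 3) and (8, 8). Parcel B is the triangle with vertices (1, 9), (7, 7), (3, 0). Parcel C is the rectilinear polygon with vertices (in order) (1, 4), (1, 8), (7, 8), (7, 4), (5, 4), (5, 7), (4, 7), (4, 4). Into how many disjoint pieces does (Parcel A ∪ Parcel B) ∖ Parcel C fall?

(Parcel A ∪ Parcel B) ∖ Parcel C splits into 2 disjoint pieces (area 16.3492, area 1.3889).

2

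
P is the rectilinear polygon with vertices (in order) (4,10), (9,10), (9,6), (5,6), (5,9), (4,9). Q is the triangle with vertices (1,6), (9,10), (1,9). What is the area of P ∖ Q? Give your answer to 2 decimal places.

|P| = 17, |P∩Q| = 3.4375.
|P ∖ Q| = |P| − |P∩Q| = 17 − 3.4375 = 13.56.

13.56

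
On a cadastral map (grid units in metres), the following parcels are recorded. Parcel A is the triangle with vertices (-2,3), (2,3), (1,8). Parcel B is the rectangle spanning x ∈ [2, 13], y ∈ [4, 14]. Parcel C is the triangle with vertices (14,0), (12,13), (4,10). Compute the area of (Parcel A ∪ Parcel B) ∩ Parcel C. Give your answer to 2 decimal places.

47.75

The region (Parcel A ∪ Parcel B) ∩ Parcel C is the polygon with vertices (13,4), (10,4), (4,10), (12,13), (13,6.5).
By the shoelace formula its area is 47.75.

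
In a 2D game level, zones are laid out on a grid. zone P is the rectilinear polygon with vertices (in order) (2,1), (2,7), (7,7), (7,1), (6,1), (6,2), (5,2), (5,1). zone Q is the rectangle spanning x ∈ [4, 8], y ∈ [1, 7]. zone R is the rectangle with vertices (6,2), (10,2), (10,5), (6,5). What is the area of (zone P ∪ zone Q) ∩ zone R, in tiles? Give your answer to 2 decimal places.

6.00

The region (zone P ∪ zone Q) ∩ zone R is the polygon with vertices (8,2), (6,2), (6,5), (8,5).
By the shoelace formula its area is 6.00.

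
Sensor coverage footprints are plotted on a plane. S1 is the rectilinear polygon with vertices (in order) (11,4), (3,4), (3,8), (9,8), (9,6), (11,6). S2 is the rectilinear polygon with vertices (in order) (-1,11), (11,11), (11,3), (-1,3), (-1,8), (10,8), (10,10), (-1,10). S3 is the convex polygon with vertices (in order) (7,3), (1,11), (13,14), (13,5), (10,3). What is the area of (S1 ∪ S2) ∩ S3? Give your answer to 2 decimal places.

40.67

|S1 ∪ S2| = 74.
|(S1 ∪ S2) ∩ S3| = 40.67.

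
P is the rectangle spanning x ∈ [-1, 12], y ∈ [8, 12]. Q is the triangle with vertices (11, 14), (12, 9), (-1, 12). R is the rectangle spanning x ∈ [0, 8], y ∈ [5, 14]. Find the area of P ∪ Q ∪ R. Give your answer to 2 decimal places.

97.73

By inclusion–exclusion:
Individual areas: |P| = 52, |Q| = 31, |R| = 72.
|P∩Q| = 18.6.
|P∩R|: x∈[0,8], y∈[8,12] → 8·4 = 32.
|Q∩R| = 15.8974.
|P∩Q∩R| = 9.2308.
|P ∪ Q ∪ R| = 155 − 66.4974 + 9.2308 = 97.73.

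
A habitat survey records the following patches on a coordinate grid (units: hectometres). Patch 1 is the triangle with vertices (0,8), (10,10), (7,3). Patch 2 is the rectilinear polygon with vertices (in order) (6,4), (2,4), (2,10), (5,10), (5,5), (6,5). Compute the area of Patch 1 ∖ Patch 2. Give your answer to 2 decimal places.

|Patch 1| = 32, |Patch 1∩Patch 2| = 10.4714.
|Patch 1 ∖ Patch 2| = |Patch 1| − |Patch 1∩Patch 2| = 32 − 10.4714 = 21.53.

21.53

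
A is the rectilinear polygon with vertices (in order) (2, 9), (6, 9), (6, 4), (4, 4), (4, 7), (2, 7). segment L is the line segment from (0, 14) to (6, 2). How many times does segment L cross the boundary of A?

The segment meets the boundary at (5,4), (4,6), (3.5,7), (2.5,9).

4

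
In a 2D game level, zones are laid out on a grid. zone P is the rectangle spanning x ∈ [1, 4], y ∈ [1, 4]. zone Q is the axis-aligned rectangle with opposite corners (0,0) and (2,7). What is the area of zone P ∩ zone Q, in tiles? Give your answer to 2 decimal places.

3.00

|zone P∩zone Q|: x∈[1,2], y∈[1,4] → 1·3 = 3.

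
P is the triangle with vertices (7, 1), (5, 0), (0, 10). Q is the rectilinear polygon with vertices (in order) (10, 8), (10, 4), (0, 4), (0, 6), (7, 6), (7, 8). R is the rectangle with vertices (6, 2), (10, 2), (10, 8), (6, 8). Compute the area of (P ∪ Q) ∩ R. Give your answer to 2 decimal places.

|P ∪ Q| = 35.7222.
|(P ∪ Q) ∩ R| = 14.03.

14.03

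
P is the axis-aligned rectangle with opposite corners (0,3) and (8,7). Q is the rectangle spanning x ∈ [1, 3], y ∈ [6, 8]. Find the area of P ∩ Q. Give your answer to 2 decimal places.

2.00

|P∩Q|: x∈[1,3], y∈[6,7] → 2·1 = 2.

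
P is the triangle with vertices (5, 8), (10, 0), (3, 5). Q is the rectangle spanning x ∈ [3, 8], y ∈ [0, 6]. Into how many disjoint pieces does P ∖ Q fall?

2

P ∖ Q splits into 2 disjoint pieces (area 2.5833, area 1.7714).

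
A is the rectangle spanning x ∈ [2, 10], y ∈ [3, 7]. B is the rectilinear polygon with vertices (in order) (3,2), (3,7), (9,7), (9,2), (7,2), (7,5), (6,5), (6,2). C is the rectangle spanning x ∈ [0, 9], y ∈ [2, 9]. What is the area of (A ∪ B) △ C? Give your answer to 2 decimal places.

|A ∪ B| = 37.
|(A ∪ B) ∩ C| = 33.
|(A ∪ B) △ C| = 37 + 63 − 66 = 34.00.

34.00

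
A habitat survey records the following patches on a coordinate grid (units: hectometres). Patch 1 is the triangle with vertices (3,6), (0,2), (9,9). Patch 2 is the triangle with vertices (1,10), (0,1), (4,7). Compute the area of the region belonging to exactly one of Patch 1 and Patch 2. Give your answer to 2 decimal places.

19.14

|Patch 1| = 7.5, |Patch 2| = 15, |Patch 1∩Patch 2| = 1.6783.
|Patch 1 △ Patch 2| = |Patch 1| + |Patch 2| − 2·|Patch 1∩Patch 2| = 7.5 + 15 − 3.3566 = 19.14.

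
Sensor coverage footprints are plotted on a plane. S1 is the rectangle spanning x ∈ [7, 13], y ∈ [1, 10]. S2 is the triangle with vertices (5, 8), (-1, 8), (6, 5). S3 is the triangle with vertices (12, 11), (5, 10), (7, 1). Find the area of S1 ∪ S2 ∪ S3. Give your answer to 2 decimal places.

By inclusion–exclusion:
Individual areas: |S1| = 54, |S2| = 9, |S3| = 32.5.
|S1∩S2| = 0.
|S1∩S3| = 20.25.
|S2∩S3| = 0.
|S1∩S2∩S3| = 0.
|S1 ∪ S2 ∪ S3| = 95.5 − 20.25 + 0 = 75.25.

75.25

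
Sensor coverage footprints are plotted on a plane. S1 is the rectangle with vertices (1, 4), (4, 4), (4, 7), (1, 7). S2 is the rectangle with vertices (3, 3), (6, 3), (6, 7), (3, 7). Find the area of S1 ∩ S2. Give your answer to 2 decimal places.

|S1∩S2|: x∈[3,4], y∈[4,7] → 1·3 = 3.

3.00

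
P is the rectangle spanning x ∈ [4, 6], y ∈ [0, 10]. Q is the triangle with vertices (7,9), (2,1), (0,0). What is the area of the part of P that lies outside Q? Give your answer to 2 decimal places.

18.74

|P| = 20, |P∩Q| = 1.2571.
|P ∖ Q| = |P| − |P∩Q| = 20 − 1.2571 = 18.74.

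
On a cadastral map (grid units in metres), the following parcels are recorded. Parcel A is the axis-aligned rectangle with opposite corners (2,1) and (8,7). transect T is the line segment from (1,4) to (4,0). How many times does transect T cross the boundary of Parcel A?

The segment meets the boundary at (3.25,1), (2,2.667).

2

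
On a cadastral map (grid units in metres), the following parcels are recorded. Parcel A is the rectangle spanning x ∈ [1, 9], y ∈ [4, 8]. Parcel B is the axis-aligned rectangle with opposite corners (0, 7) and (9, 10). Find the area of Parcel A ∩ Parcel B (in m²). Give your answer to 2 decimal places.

8.00

|Parcel A∩Parcel B|: x∈[1,9], y∈[7,8] → 8·1 = 8.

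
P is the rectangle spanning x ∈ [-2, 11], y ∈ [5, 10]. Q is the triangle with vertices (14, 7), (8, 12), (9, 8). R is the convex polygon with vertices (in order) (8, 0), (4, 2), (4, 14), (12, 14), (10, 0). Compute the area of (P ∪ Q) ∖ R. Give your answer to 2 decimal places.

|P ∪ Q| = 69.75.
|(P ∪ Q) ∩ R| = 36.9882.
|(P ∪ Q) ∖ R| = 69.75 − 36.9882 = 32.76.

32.76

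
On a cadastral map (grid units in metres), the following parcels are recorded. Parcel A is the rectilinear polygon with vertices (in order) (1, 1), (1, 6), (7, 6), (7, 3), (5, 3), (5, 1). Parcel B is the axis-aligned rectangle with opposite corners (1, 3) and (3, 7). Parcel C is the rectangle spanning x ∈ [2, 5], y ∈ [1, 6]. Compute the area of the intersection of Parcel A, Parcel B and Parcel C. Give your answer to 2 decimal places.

The intersection is the polygon with vertices (3,6), (3,3), (2,3), (2,6).
By the shoelace formula its area is 3.00.

3.00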